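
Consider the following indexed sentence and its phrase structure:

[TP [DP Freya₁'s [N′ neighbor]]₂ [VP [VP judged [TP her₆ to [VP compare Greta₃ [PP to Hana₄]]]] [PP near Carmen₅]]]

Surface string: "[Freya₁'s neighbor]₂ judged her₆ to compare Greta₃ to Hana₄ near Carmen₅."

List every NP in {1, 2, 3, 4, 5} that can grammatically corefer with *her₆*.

{1, 5}

*her* is a pronoun, so Principle B applies: it must be free in its binding domain.
Binding domain of *her₆*: the matrix TP, whose subject is [Freya₁'s neighbor]₂.
*Freya₁* and the pronoun do not c-command one another → neither Principle B nor Principle C is at stake; coindexation permitted.
*[Freya₁'s neighbor]₂* c-commands the pronoun within its binding domain → coindexation would violate Principle B.
*Greta₃*: the pronoun c-commands this R-expression → coindexation would violate Principle C on *Greta₃*.
*Hana₄*: the pronoun c-commands this R-expression → coindexation would violate Principle C on *Hana₄*.
*Carmen₅* and the pronoun do not c-command one another → neither Principle B nor Principle C is at stake; coindexation permitted.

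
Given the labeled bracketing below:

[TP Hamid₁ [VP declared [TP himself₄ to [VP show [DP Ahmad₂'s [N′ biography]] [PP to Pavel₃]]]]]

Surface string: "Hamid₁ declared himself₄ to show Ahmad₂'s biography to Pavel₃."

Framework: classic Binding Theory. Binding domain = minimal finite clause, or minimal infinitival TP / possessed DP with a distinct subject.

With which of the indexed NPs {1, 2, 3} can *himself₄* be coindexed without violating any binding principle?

{1}

*himself* is an anaphor, so Principle A applies: it must be bound in its binding domain.
Binding domain of *himself₄*: the matrix TP, whose subject is Hamid₁.
*Hamid₁* c-commands the anaphor within its binding domain → licit binder.
*Ahmad₂* does not c-command the anaphor → cannot bind it.
*Pavel₃* does not c-command the anaphor → cannot bind it.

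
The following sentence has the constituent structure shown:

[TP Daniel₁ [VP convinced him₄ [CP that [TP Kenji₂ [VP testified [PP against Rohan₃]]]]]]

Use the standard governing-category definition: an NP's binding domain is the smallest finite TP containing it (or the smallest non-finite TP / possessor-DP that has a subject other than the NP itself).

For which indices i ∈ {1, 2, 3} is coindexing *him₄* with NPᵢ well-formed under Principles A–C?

none

*him* is a pronoun, so Principle B applies: it must be free in its binding domain.
Binding domain of *him₄*: the matrix TP, whose subject is Daniel₁.
*Daniel₁* c-commands the pronoun within its binding domain → coindexation would violate Principle B.
*Kenji₂*: the pronoun c-commands this R-expression → coindexation would violate Principle C on *Kenji₂*.
*Rohan₃*: the pronoun c-commands this R-expression → coindexation would violate Principle C on *Rohan₃*.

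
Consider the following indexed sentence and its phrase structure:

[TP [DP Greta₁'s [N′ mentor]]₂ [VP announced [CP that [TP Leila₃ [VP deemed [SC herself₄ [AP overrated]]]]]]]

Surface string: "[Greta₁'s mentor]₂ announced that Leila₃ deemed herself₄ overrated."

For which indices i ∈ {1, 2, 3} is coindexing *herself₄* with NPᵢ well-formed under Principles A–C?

*herself* is an anaphor, so Principle A applies: it must be bound in its binding domain.
Binding domain of *herself₄*: the embedded TP, whose subject is Leila₃.
*Greta₁* does not c-command the anaphor → cannot bind it.
*[Greta₁'s mentor]₂* c-commands the anaphor but is outside its binding domain → cannot satisfy Principle A.
*Leila₃* c-commands the anaphor within its binding domain → licit binder.

{3}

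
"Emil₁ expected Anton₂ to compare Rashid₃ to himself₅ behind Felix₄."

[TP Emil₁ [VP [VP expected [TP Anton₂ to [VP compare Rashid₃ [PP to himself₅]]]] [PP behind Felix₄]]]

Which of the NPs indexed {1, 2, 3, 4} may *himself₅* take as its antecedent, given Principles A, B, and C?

{2, 3}

*himself* is an anaphor, so Principle A applies: it must be bound in its binding domain.
Binding domain of *himself₅*: the embedded TP, whose subject is Anton₂.
*Emil₁* c-commands the anaphor but is outside its binding domain → cannot satisfy Principle A.
*Anton₂* c-commands the anaphor within its binding domain → licit binder.
*Rashid₃* c-commands the anaphor within its binding domain → licit binder.
*Felix₄* does not c-command the anaphor → cannot bind it.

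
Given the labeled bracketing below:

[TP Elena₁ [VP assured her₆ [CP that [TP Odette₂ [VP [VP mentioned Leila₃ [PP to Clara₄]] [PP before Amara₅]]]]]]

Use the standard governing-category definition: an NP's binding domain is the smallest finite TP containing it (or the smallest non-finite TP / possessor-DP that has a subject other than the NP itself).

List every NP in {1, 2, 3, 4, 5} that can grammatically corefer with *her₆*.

*her* is a pronoun, so Principle B applies: it must be free in its binding domain.
Binding domain of *her₆*: the matrix TP, whose subject is Elena₁.
*Elena₁* c-commands the pronoun within its binding domain → coindexation would violate Principle B.
*Odette₂*: the pronoun c-commands this R-expression → coindexation would violate Principle C on *Odette₂*.
*Leila₃*: the pronoun c-commands this R-expression → coindexation would violate Principle C on *Leila₃*.
*Clara₄*: the pronoun c-commands this R-expression → coindexation would violate Principle C on *Clara₄*.
*Amara₅*: the pronoun c-commands this R-expression → coindexation would violate Principle C on *Amara₅*.

none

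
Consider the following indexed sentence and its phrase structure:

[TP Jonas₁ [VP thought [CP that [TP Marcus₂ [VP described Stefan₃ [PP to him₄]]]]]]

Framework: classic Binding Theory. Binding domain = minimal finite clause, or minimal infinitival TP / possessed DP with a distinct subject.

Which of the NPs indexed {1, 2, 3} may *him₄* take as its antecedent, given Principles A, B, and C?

*him* is a pronoun, so Principle B applies: it must be free in its binding domain.
Binding domain of *him₄*: the embedded TP, whose subject is Marcus₂.
*Jonas₁* c-commands the pronoun but from outside its binding domain, and is not c-commanded by it → coindexation permitted.
*Marcus₂* c-commands the pronoun within its binding domain → coindexation would violate Principle B.
*Stefan₃* c-commands the pronoun within its binding domain → coindexation would violate Principle B.

{1}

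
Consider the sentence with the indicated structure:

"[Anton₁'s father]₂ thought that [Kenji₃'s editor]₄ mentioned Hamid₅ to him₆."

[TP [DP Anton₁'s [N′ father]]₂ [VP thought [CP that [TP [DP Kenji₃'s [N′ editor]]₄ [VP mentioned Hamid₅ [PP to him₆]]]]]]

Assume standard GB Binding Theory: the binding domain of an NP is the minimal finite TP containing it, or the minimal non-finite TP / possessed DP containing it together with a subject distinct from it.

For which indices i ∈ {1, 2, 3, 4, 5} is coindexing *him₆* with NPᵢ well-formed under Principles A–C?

*him* is a pronoun, so Principle B applies: it must be free in its binding domain.
Binding domain of *him₆*: the embedded TP, whose subject is [Kenji₃'s editor]₄.
*Anton₁* and the pronoun do not c-command one another → neither Principle B nor Principle C is at stake; coindexation permitted.
*[Anton₁'s father]₂* c-commands the pronoun but from outside its binding domain, and is not c-commanded by it → coindexation permitted.
*Kenji₃* and the pronoun do not c-command one another → neither Principle B nor Principle C is at stake; coindexation permitted.
*[Kenji₃'s editor]₄* c-commands the pronoun within its binding domain → coindexation would violate Principle B.
*Hamid₅* c-commands the pronoun within its binding domain → coindexation would violate Principle B.

{1, 2, 3}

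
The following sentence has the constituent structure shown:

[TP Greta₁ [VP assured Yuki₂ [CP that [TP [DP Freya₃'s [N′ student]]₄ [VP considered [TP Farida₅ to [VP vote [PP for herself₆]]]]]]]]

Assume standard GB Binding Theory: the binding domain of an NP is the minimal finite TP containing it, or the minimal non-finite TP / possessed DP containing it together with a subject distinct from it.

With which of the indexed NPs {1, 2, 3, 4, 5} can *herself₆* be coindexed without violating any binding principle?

*herself* is an anaphor, so Principle A applies: it must be bound in its binding domain.
Binding domain of *herself₆*: the embedded TP, whose subject is Farida₅.
*Greta₁* c-commands the anaphor but is outside its binding domain → cannot satisfy Principle A.
*Yuki₂* c-commands the anaphor but is outside its binding domain → cannot satisfy Principle A.
*Freya₃* does not c-command the anaphor → cannot bind it.
*[Freya₃'s student]₄* c-commands the anaphor but is outside its binding domain → cannot satisfy Principle A.
*Farida₅* c-commands the anaphor within its binding domain → licit binder.

{5}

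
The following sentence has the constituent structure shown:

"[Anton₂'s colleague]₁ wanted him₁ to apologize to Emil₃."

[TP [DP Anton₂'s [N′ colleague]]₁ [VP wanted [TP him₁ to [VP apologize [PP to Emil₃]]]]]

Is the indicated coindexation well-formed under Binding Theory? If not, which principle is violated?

Principle B

The two coindexed NPs are *[Anton₂'s colleague]₁* and *him₁*.
*him₁* is a pronoun. Its binding domain is the matrix TP, whose subject is [Anton₂'s colleague]₁.
*[Anton₂'s colleague]₁* c-commands it within that domain and carries the same index.
The pronoun is locally bound → Principle B violation.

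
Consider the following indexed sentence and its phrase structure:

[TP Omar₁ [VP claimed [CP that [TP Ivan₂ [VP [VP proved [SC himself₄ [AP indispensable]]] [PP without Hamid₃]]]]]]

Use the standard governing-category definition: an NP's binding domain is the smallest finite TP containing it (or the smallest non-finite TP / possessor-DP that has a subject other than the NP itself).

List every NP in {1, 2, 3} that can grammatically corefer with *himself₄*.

{2}

*himself* is an anaphor, so Principle A applies: it must be bound in its binding domain.
Binding domain of *himself₄*: the embedded TP, whose subject is Ivan₂.
*Omar₁* c-commands the anaphor but is outside its binding domain → cannot satisfy Principle A.
*Ivan₂* c-commands the anaphor within its binding domain → licit binder.
*Hamid₃* does not c-command the anaphor → cannot bind it.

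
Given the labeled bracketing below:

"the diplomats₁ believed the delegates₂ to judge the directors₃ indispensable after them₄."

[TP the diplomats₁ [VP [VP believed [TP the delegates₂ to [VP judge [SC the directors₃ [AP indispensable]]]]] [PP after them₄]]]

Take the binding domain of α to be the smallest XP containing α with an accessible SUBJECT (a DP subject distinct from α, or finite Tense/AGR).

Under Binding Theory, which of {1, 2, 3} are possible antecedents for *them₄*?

{2, 3}

*them* is a pronoun, so Principle B applies: it must be free in its binding domain.
Binding domain of *them₄*: the matrix TP, whose subject is the diplomats₁.
*the diplomats₁* c-commands the pronoun within its binding domain → coindexation would violate Principle B.
*the delegates₂* and the pronoun do not c-command one another → neither Principle B nor Principle C is at stake; coindexation permitted.
*the directors₃* and the pronoun do not c-command one another → neither Principle B nor Principle C is at stake; coindexation permitted.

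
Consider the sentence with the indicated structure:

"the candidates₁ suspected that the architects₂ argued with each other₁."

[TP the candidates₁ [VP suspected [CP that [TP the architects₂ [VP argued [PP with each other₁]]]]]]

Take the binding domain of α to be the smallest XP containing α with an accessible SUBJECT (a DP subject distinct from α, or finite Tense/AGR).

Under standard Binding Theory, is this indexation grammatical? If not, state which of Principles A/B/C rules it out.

The two coindexed NPs are *the candidates₁* and *each other₁*.
*each other₁* is an anaphor. Principle A requires it to be bound within its binding domain — the embedded TP, whose subject is the architects₂.
Within that domain it is c-commanded by *the architects₂*, which does not share its index.
*the candidates₁* does c-command the anaphor, but from outside its binding domain.
The anaphor is unbound in its domain → Principle A violation.

Principle A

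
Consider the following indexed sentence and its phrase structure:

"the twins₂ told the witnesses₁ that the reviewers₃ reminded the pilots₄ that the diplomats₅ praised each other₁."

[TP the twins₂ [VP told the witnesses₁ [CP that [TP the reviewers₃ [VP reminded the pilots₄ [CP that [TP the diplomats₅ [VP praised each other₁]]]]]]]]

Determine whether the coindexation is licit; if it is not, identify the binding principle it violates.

Principle A

The two coindexed NPs are *the witnesses₁* and *each other₁*.
*each other₁* is an anaphor. Principle A requires it to be bound within its binding domain — the embedded TP, whose subject is the diplomats₅.
Within that domain it is c-commanded by *the diplomats₅*, which does not share its index.
*the witnesses₁* does c-command the anaphor, but from outside its binding domain.
The anaphor is unbound in its domain → Principle A violation.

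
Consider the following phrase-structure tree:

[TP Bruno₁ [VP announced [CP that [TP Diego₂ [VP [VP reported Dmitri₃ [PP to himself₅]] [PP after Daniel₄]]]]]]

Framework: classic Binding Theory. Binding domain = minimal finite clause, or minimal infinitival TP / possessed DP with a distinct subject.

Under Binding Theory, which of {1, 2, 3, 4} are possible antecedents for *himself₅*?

*himself* is an anaphor, so Principle A applies: it must be bound in its binding domain.
Binding domain of *himself₅*: the embedded TP, whose subject is Diego₂.
*Bruno₁* c-commands the anaphor but is outside its binding domain → cannot satisfy Principle A.
*Diego₂* c-commands the anaphor within its binding domain → licit binder.
*Dmitri₃* c-commands the anaphor within its binding domain → licit binder.
*Daniel₄* does not c-command the anaphor → cannot bind it.

{2, 3}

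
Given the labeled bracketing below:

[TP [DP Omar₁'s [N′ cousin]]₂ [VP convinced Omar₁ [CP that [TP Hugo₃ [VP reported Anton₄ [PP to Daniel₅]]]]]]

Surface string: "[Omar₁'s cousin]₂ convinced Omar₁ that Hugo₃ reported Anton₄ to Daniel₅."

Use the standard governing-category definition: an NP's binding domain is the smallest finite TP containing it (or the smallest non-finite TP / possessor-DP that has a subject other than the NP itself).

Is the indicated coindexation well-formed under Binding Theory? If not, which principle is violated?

grammatical

The two coindexed NPs are *Omar₁* and *Omar₁*.
*Omar₁* is an R-expression; no coindexed NP c-commands it, so Principle C holds.
*Omar₁* is an R-expression; *Omar₁* does not c-command it, and no other NP shares its index, so Principle C is satisfied.
All principles are respected.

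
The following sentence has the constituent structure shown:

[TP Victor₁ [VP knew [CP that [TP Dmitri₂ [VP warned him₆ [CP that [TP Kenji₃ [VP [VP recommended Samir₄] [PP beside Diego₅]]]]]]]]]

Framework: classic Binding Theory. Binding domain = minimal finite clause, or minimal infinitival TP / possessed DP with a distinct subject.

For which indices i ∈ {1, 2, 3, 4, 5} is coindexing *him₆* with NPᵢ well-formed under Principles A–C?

{1}

*him* is a pronoun, so Principle B applies: it must be free in its binding domain.
Binding domain of *him₆*: the embedded TP, whose subject is Dmitri₂.
*Victor₁* c-commands the pronoun but from outside its binding domain, and is not c-commanded by it → coindexation permitted.
*Dmitri₂* c-commands the pronoun within its binding domain → coindexation would violate Principle B.
*Kenji₃*: the pronoun c-commands this R-expression → coindexation would violate Principle C on *Kenji₃*.
*Samir₄*: the pronoun c-commands this R-expression → coindexation would violate Principle C on *Samir₄*.
*Diego₅*: the pronoun c-commands this R-expression → coindexation would violate Principle C on *Diego₅*.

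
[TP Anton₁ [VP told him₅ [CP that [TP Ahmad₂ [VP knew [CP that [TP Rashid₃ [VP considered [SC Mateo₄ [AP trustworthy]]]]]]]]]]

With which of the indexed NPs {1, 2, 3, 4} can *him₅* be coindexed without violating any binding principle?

*him* is a pronoun, so Principle B applies: it must be free in its binding domain.
Binding domain of *him₅*: the matrix TP, whose subject is Anton₁.
*Anton₁* c-commands the pronoun within its binding domain → coindexation would violate Principle B.
*Ahmad₂*: the pronoun c-commands this R-expression → coindexation would violate Principle C on *Ahmad₂*.
*Rashid₃*: the pronoun c-commands this R-expression → coindexation would violate Principle C on *Rashid₃*.
*Mateo₄*: the pronoun c-commands this R-expression → coindexation would violate Principle C on *Mateo₄*.

none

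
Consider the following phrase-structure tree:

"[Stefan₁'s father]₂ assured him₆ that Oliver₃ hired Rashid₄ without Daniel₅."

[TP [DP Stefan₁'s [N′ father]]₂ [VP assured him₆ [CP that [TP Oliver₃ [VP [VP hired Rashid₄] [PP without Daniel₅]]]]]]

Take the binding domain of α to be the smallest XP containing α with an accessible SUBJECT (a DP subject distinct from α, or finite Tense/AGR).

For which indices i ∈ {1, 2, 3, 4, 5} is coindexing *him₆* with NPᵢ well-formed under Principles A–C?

*him* is a pronoun, so Principle B applies: it must be free in its binding domain.
Binding domain of *him₆*: the matrix TP, whose subject is [Stefan₁'s father]₂.
*Stefan₁* and the pronoun do not c-command one another → neither Principle B nor Principle C is at stake; coindexation permitted.
*[Stefan₁'s father]₂* c-commands the pronoun within its binding domain → coindexation would violate Principle B.
*Oliver₃*: the pronoun c-commands this R-expression → coindexation would violate Principle C on *Oliver₃*.
*Rashid₄*: the pronoun c-commands this R-expression → coindexation would violate Principle C on *Rashid₄*.
*Daniel₅*: the pronoun c-commands this R-expression → coindexation would violate Principle C on *Daniel₅*.

{1}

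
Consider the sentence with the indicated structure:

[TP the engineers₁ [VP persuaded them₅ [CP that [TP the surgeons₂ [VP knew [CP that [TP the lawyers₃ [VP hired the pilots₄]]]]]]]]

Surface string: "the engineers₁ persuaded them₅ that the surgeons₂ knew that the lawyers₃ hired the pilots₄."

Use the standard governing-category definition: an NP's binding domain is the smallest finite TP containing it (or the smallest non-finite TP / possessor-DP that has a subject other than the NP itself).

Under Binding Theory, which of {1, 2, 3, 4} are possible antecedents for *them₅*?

*them* is a pronoun, so Principle B applies: it must be free in its binding domain.
Binding domain of *them₅*: the matrix TP, whose subject is the engineers₁.
*the engineers₁* c-commands the pronoun within its binding domain → coindexation would violate Principle B.
*the surgeons₂*: the pronoun c-commands this R-expression → coindexation would violate Principle C on *the surgeons₂*.
*the lawyers₃*: the pronoun c-commands this R-expression → coindexation would violate Principle C on *the lawyers₃*.
*the pilots₄*: the pronoun c-commands this R-expression → coindexation would violate Principle C on *the pilots₄*.

none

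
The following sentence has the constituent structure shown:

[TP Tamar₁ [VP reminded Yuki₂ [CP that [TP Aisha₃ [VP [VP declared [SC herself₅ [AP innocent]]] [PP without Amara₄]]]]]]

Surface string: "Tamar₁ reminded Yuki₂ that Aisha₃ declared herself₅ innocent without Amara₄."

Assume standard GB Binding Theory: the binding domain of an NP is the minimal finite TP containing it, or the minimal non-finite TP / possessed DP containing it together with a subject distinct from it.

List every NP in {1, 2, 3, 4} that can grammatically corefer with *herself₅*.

*herself* is an anaphor, so Principle A applies: it must be bound in its binding domain.
Binding domain of *herself₅*: the embedded TP, whose subject is Aisha₃.
*Tamar₁* c-commands the anaphor but is outside its binding domain → cannot satisfy Principle A.
*Yuki₂* c-commands the anaphor but is outside its binding domain → cannot satisfy Principle A.
*Aisha₃* c-commands the anaphor within its binding domain → licit binder.
*Amara₄* does not c-command the anaphor → cannot bind it.

{3}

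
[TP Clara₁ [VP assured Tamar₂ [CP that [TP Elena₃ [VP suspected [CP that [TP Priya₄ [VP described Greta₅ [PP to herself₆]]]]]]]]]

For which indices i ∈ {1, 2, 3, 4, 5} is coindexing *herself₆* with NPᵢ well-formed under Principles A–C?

{4, 5}

*herself* is an anaphor, so Principle A applies: it must be bound in its binding domain.
Binding domain of *herself₆*: the embedded TP, whose subject is Priya₄.
*Clara₁* c-commands the anaphor but is outside its binding domain → cannot satisfy Principle A.
*Tamar₂* c-commands the anaphor but is outside its binding domain → cannot satisfy Principle A.
*Elena₃* c-commands the anaphor but is outside its binding domain → cannot satisfy Principle A.
*Priya₄* c-commands the anaphor within its binding domain → licit binder.
*Greta₅* c-commands the anaphor within its binding domain → licit binder.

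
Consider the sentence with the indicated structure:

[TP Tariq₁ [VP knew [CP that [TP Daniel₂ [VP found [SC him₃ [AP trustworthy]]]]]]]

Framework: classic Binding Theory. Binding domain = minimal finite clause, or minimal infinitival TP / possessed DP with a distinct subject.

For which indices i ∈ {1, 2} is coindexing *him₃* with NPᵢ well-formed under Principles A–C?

*him* is a pronoun, so Principle B applies: it must be free in its binding domain.
Binding domain of *him₃*: the embedded TP, whose subject is Daniel₂.
*Tariq₁* c-commands the pronoun but from outside its binding domain, and is not c-commanded by it → coindexation permitted.
*Daniel₂* c-commands the pronoun within its binding domain → coindexation would violate Principle B.

{1}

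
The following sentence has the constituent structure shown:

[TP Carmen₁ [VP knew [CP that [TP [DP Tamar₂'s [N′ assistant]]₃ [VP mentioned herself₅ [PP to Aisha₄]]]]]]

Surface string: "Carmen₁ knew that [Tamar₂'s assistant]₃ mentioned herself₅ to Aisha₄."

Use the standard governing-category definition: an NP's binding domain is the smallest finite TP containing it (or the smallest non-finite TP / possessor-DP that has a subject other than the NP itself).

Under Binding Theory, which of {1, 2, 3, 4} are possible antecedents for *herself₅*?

*herself* is an anaphor, so Principle A applies: it must be bound in its binding domain.
Binding domain of *herself₅*: the embedded TP, whose subject is [Tamar₂'s assistant]₃.
*Carmen₁* c-commands the anaphor but is outside its binding domain → cannot satisfy Principle A.
*Tamar₂* does not c-command the anaphor → cannot bind it.
*[Tamar₂'s assistant]₃* c-commands the anaphor within its binding domain → licit binder.
*Aisha₄* does not c-command the anaphor → cannot bind it.

{3}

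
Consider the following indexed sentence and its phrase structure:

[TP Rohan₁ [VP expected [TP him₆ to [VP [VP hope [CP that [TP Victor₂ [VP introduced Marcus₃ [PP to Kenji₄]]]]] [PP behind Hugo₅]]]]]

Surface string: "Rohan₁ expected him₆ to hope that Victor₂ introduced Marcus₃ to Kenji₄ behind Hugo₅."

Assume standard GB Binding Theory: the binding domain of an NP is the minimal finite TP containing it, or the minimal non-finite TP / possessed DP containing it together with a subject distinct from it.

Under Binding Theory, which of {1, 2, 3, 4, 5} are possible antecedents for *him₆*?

none

*him* is a pronoun, so Principle B applies: it must be free in its binding domain.
Binding domain of *him₆*: the matrix TP, whose subject is Rohan₁.
*Rohan₁* c-commands the pronoun within its binding domain → coindexation would violate Principle B.
*Victor₂*: the pronoun c-commands this R-expression → coindexation would violate Principle C on *Victor₂*.
*Marcus₃*: the pronoun c-commands this R-expression → coindexation would violate Principle C on *Marcus₃*.
*Kenji₄*: the pronoun c-commands this R-expression → coindexation would violate Principle C on *Kenji₄*.
*Hugo₅*: the pronoun c-commands this R-expression → coindexation would violate Principle C on *Hugo₅*.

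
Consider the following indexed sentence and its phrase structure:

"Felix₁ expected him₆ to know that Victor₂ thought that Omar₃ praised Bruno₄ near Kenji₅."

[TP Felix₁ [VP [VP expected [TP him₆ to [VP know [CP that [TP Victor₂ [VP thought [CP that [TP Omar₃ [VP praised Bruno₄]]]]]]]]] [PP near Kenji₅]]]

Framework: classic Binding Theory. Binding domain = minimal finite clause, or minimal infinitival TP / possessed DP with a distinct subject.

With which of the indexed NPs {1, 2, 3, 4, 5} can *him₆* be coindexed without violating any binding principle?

*him* is a pronoun, so Principle B applies: it must be free in its binding domain.
Binding domain of *him₆*: the matrix TP, whose subject is Felix₁.
*Felix₁* c-commands the pronoun within its binding domain → coindexation would violate Principle B.
*Victor₂*: the pronoun c-commands this R-expression → coindexation would violate Principle C on *Victor₂*.
*Omar₃*: the pronoun c-commands this R-expression → coindexation would violate Principle C on *Omar₃*.
*Bruno₄*: the pronoun c-commands this R-expression → coindexation would violate Principle C on *Bruno₄*.
*Kenji₅* and the pronoun do not c-command one another → neither Principle B nor Principle C is at stake; coindexation permitted.

{5}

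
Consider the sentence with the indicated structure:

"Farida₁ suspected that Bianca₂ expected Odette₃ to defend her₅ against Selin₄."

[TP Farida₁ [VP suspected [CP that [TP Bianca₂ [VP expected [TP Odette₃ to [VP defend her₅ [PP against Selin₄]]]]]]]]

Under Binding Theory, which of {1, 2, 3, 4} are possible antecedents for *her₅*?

*her* is a pronoun, so Principle B applies: it must be free in its binding domain.
Binding domain of *her₅*: the embedded TP, whose subject is Odette₃.
*Farida₁* c-commands the pronoun but from outside its binding domain, and is not c-commanded by it → coindexation permitted.
*Bianca₂* c-commands the pronoun but from outside its binding domain, and is not c-commanded by it → coindexation permitted.
*Odette₃* c-commands the pronoun within its binding domain → coindexation would violate Principle B.
*Selin₄*: the pronoun c-commands this R-expression → coindexation would violate Principle C on *Selin₄*.

{1, 2}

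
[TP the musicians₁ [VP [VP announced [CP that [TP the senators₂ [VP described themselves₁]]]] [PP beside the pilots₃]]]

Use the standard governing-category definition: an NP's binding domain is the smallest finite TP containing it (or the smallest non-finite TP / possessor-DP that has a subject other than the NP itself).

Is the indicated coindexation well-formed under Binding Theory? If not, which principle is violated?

Principle A

The two coindexed NPs are *the musicians₁* and *themselves₁*.
*themselves₁* is an anaphor. Principle A requires it to be bound within its binding domain — the embedded TP, whose subject is the senators₂.
Within that domain it is c-commanded by *the senators₂*, which does not share its index.
*the musicians₁* does c-command the anaphor, but from outside its binding domain.
The anaphor is unbound in its domain → Principle A violation.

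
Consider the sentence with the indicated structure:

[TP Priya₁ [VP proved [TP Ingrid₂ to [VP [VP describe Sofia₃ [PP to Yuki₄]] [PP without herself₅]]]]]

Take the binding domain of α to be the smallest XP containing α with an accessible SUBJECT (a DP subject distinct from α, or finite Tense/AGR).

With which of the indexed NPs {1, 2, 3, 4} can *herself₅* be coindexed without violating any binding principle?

{2}

*herself* is an anaphor, so Principle A applies: it must be bound in its binding domain.
Binding domain of *herself₅*: the embedded TP, whose subject is Ingrid₂.
*Priya₁* c-commands the anaphor but is outside its binding domain → cannot satisfy Principle A.
*Ingrid₂* c-commands the anaphor within its binding domain → licit binder.
*Sofia₃* does not c-command the anaphor → cannot bind it.
*Yuki₄* does not c-command the anaphor → cannot bind it.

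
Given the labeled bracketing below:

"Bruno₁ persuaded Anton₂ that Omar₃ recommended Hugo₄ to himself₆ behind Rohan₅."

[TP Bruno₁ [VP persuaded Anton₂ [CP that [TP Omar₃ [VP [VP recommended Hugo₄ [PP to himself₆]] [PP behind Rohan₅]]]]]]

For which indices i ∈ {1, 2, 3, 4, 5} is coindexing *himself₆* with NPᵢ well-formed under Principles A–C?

{3, 4}

*himself* is an anaphor, so Principle A applies: it must be bound in its binding domain.
Binding domain of *himself₆*: the embedded TP, whose subject is Omar₃.
*Bruno₁* c-commands the anaphor but is outside its binding domain → cannot satisfy Principle A.
*Anton₂* c-commands the anaphor but is outside its binding domain → cannot satisfy Principle A.
*Omar₃* c-commands the anaphor within its binding domain → licit binder.
*Hugo₄* c-commands the anaphor within its binding domain → licit binder.
*Rohan₅* does not c-command the anaphor → cannot bind it.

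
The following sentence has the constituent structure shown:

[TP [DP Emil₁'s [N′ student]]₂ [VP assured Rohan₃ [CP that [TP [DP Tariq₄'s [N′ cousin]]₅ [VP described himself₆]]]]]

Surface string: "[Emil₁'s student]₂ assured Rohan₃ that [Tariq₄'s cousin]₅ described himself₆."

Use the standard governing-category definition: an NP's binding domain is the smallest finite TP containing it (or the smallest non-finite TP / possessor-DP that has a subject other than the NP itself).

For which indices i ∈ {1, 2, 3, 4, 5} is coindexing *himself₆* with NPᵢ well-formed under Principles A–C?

{5}

*himself* is an anaphor, so Principle A applies: it must be bound in its binding domain.
Binding domain of *himself₆*: the embedded TP, whose subject is [Tariq₄'s cousin]₅.
*Emil₁* does not c-command the anaphor → cannot bind it.
*[Emil₁'s student]₂* c-commands the anaphor but is outside its binding domain → cannot satisfy Principle A.
*Rohan₃* c-commands the anaphor but is outside its binding domain → cannot satisfy Principle A.
*Tariq₄* does not c-command the anaphor → cannot bind it.
*[Tariq₄'s cousin]₅* c-commands the anaphor within its binding domain → licit binder.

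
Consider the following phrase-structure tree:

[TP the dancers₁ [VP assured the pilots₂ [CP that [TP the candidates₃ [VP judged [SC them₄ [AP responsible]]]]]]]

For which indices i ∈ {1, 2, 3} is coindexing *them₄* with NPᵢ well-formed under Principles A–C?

{1, 2}

*them* is a pronoun, so Principle B applies: it must be free in its binding domain.
Binding domain of *them₄*: the embedded TP, whose subject is the candidates₃.
*the dancers₁* c-commands the pronoun but from outside its binding domain, and is not c-commanded by it → coindexation permitted.
*the pilots₂* c-commands the pronoun but from outside its binding domain, and is not c-commanded by it → coindexation permitted.
*the candidates₃* c-commands the pronoun within its binding domain → coindexation would violate Principle B.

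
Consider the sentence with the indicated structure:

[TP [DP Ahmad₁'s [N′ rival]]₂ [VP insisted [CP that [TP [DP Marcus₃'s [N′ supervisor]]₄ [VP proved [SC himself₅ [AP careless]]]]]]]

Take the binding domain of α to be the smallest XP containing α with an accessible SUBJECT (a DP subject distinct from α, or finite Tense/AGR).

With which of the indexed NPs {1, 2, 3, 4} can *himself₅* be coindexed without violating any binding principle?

{4}

*himself* is an anaphor, so Principle A applies: it must be bound in its binding domain.
Binding domain of *himself₅*: the embedded TP, whose subject is [Marcus₃'s supervisor]₄.
*Ahmad₁* does not c-command the anaphor → cannot bind it.
*[Ahmad₁'s rival]₂* c-commands the anaphor but is outside its binding domain → cannot satisfy Principle A.
*Marcus₃* does not c-command the anaphor → cannot bind it.
*[Marcus₃'s supervisor]₄* c-commands the anaphor within its binding domain → licit binder.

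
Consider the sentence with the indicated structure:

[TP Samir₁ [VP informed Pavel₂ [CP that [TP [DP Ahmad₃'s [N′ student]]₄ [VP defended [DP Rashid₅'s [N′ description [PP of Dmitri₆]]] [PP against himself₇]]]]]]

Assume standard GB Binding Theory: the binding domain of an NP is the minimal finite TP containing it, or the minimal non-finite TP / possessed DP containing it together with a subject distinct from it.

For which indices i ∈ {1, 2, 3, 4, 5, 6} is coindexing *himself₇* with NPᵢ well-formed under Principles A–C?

{4}

*himself* is an anaphor, so Principle A applies: it must be bound in its binding domain.
Binding domain of *himself₇*: the embedded TP, whose subject is [Ahmad₃'s student]₄.
*Samir₁* c-commands the anaphor but is outside its binding domain → cannot satisfy Principle A.
*Pavel₂* c-commands the anaphor but is outside its binding domain → cannot satisfy Principle A.
*Ahmad₃* does not c-command the anaphor → cannot bind it.
*[Ahmad₃'s student]₄* c-commands the anaphor within its binding domain → licit binder.
*Rashid₅* does not c-command the anaphor → cannot bind it.
*Dmitri₆* does not c-command the anaphor → cannot bind it.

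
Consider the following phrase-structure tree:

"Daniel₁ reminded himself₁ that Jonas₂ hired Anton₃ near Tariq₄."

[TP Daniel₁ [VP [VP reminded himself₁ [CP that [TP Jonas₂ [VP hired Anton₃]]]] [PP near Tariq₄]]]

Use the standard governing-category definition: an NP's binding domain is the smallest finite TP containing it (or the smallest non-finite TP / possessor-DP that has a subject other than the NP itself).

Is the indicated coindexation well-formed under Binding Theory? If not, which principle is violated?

grammatical

The two coindexed NPs are *Daniel₁* and *himself₁*.
*himself₁* is an anaphor; its binding domain is the matrix TP, whose subject is Daniel₁. *Daniel₁* c-commands it within that domain and shares its index, so Principle A is satisfied.
*Daniel₁* is an R-expression; *himself₁* does not c-command it, and no other NP shares its index, so Principle C is satisfied.
All principles are respected.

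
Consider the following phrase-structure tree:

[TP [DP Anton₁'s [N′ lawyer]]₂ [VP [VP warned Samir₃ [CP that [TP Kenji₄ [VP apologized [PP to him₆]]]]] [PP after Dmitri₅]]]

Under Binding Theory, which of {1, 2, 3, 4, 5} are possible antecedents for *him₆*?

*him* is a pronoun, so Principle B applies: it must be free in its binding domain.
Binding domain of *him₆*: the embedded TP, whose subject is Kenji₄.
*Anton₁* and the pronoun do not c-command one another → neither Principle B nor Principle C is at stake; coindexation permitted.
*[Anton₁'s lawyer]₂* c-commands the pronoun but from outside its binding domain, and is not c-commanded by it → coindexation permitted.
*Samir₃* c-commands the pronoun but from outside its binding domain, and is not c-commanded by it → coindexation permitted.
*Kenji₄* c-commands the pronoun within its binding domain → coindexation would violate Principle B.
*Dmitri₅* and the pronoun do not c-command one another → neither Principle B nor Principle C is at stake; coindexation permitted.

{1, 2, 3, 5}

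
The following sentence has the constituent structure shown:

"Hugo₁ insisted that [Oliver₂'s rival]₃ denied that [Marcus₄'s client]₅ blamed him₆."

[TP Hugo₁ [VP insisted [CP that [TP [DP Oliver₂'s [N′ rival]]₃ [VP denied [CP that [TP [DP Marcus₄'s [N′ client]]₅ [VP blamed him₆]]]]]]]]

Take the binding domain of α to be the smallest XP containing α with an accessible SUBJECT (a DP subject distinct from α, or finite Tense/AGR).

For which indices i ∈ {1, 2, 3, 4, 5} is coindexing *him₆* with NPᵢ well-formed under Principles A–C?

{1, 2, 3, 4}

*him* is a pronoun, so Principle B applies: it must be free in its binding domain.
Binding domain of *him₆*: the embedded TP, whose subject is [Marcus₄'s client]₅.
*Hugo₁* c-commands the pronoun but from outside its binding domain, and is not c-commanded by it → coindexation permitted.
*Oliver₂* and the pronoun do not c-command one another → neither Principle B nor Principle C is at stake; coindexation permitted.
*[Oliver₂'s rival]₃* c-commands the pronoun but from outside its binding domain, and is not c-commanded by it → coindexation permitted.
*Marcus₄* and the pronoun do not c-command one another → neither Principle B nor Principle C is at stake; coindexation permitted.
*[Marcus₄'s client]₅* c-commands the pronoun within its binding domain → coindexation would violate Principle B.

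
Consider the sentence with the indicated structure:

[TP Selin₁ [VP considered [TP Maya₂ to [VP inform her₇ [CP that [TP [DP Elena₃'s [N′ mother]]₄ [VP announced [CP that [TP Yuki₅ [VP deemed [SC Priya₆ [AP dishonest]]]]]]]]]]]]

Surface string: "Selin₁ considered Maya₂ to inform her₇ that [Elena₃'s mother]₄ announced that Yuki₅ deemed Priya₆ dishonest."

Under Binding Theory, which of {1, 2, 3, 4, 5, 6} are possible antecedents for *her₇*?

*her* is a pronoun, so Principle B applies: it must be free in its binding domain.
Binding domain of *her₇*: the embedded TP, whose subject is Maya₂.
*Selin₁* c-commands the pronoun but from outside its binding domain, and is not c-commanded by it → coindexation permitted.
*Maya₂* c-commands the pronoun within its binding domain → coindexation would violate Principle B.
*Elena₃*: the pronoun c-commands this R-expression → coindexation would violate Principle C on *Elena₃*.
*[Elena₃'s mother]₄*: the pronoun c-commands this R-expression → coindexation would violate Principle C on *[Elena₃'s mother]₄*.
*Yuki₅*: the pronoun c-commands this R-expression → coindexation would violate Principle C on *Yuki₅*.
*Priya₆*: the pronoun c-commands this R-expression → coindexation would violate Principle C on *Priya₆*.

{1}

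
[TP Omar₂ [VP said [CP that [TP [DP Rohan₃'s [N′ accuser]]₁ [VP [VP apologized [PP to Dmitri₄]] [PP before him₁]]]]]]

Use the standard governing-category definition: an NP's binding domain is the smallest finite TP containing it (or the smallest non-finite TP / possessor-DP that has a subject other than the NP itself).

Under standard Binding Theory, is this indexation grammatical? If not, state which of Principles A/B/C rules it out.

The two coindexed NPs are *[Rohan₃'s accuser]₁* and *him₁*.
*him₁* is a pronoun. Its binding domain is the embedded TP, whose subject is [Rohan₃'s accuser]₁.
*[Rohan₃'s accuser]₁* c-commands it within that domain and carries the same index.
The pronoun is locally bound → Principle B violation.

Principle B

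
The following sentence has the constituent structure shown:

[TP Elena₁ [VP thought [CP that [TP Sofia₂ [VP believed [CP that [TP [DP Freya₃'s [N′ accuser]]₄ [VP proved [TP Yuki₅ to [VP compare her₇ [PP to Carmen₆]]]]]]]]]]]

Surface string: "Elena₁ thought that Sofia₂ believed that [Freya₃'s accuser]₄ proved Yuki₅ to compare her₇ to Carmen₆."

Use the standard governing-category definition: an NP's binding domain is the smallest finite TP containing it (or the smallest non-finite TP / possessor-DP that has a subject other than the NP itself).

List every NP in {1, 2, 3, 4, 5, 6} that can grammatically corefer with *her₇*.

*her* is a pronoun, so Principle B applies: it must be free in its binding domain.
Binding domain of *her₇*: the embedded TP, whose subject is Yuki₅.
*Elena₁* c-commands the pronoun but from outside its binding domain, and is not c-commanded by it → coindexation permitted.
*Sofia₂* c-commands the pronoun but from outside its binding domain, and is not c-commanded by it → coindexation permitted.
*Freya₃* and the pronoun do not c-command one another → neither Principle B nor Principle C is at stake; coindexation permitted.
*[Freya₃'s accuser]₄* c-commands the pronoun but from outside its binding domain, and is not c-commanded by it → coindexation permitted.
*Yuki₅* c-commands the pronoun within its binding domain → coindexation would violate Principle B.
*Carmen₆*: the pronoun c-commands this R-expression → coindexation would violate Principle C on *Carmen₆*.

{1, 2, 3, 4}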